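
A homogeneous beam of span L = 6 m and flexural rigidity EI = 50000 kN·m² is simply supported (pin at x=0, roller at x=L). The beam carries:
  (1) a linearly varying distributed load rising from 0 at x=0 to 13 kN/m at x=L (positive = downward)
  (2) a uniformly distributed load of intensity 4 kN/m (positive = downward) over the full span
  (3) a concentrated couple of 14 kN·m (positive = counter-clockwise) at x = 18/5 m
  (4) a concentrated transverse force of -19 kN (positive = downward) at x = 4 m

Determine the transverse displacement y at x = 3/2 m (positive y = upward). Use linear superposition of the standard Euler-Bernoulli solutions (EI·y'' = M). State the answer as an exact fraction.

Load 1 — triangular load w₀=13 kN/m (0→w₀ over full span):
  y_1 = -w₀x(7L⁴-10L²x²+3x⁴)/(360LEI) = -13·(3/2)·(7·6⁴-10·6²·(3/2)²+3·(3/2)⁴)/(360·6·50000) = -38259/25600000 m
Load 2 — uniform load w=4 kN/m over full span:
  y_2 = -wx(L³-2Lx²+x³)/(24EI) = -4·(3/2)·(6³-2·6·(3/2)²+(3/2)³)/(24·50000) = -1539/1600000 m
Load 3 — applied couple M₀=14 kN·m at a=18/5 m (b=L-a=12/5):
  y_3 = (M₀x³/(6L)+C₁x)/EI  [x≤a] with C₁=M₀(3b²-L²)/(6L)=-182/25 = (14·(3/2)³/(6·6)+(-182/25)·(3/2))/50000 = -3843/20000000 m
Load 4 — point force P=-19 kN at a=4 m (b=L-a=2):
  y_4 = -Pbx(L²-b²-x²)/(6LEI)  [x≤a] = -(-19)·2·(3/2)·(6²-2²-(3/2)²)/(6·6·50000) = 2261/2400000 m
Superposition: y = Σ y_i = -3276353/1920000000 m ≈ -0.001706 m

y(3/2) = -3276353/1920000000 m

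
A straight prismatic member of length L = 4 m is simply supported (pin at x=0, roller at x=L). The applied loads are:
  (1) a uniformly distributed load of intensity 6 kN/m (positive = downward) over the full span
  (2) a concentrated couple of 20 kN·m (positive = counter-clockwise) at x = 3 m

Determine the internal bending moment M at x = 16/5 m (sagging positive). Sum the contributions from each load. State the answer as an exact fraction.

Load 1 — uniform load w=6 kN/m over full span:
  M_1 = wx(L-x)/2 = 6·(16/5)·(4-(16/5))/2 = 192/25 kN·m
Load 2 — applied couple M₀=20 kN·m at a=3 m (b=L-a=1):
  M_2 = M₀x/L - M₀  [x>a] = 20·(16/5)/4 - 20 = -4 kN·m
Superposition: M = Σ M_i = 92/25 kN·m ≈ 3.680000 kN·m

M(16/5) = 92/25 kN·m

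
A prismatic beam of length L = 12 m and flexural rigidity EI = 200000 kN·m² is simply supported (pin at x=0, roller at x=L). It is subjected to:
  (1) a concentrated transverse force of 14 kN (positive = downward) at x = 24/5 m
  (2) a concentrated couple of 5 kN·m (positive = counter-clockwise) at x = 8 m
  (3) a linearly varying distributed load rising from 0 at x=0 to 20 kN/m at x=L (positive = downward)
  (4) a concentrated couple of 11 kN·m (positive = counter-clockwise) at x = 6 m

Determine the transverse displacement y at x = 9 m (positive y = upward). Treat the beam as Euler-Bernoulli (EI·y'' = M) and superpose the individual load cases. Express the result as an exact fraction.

y(9) = -2321113/200000000 m

Load 1 — point force P=14 kN at a=24/5 m (b=L-a=36/5):
  y_1 = -Pa(L-x)(2Lx-a²-x²)/(6LEI)  [x>a] = -14·(24/5)·(12-9)·(2·12·9-(24/5)²-9²)/(6·12·200000) = -19593/12500000 m
Load 2 — applied couple M₀=5 kN·m at a=8 m (b=L-a=4):
  y_2 = (M₀x³/(6L)-M₀(x-a)²/2+C₁x)/EI  [x>a] with C₁=M₀(3b²-L²)/(6L)=-20/3 = (5·9³/(6·12)-5·(9-8)²/2+(-20/3)·9)/200000 = -19/320000 m
Load 3 — triangular load w₀=20 kN/m (0→w₀ over full span):
  y_3 = -w₀x(7L⁴-10L²x²+3x⁴)/(360LEI) = -20·9·(7·12⁴-10·12²·9²+3·9⁴)/(360·12·200000) = -3213/320000 m
Load 4 — applied couple M₀=11 kN·m at a=6 m (b=L-a=6):
  y_4 = (M₀x³/(6L)-M₀(x-a)²/2+C₁x)/EI  [x>a] with C₁=M₀(3b²-L²)/(6L)=-11/2 = (11·9³/(6·12)-11·(9-6)²/2+(-11/2)·9)/200000 = 99/1600000 m
Superposition: y = Σ y_i = -2321113/200000000 m ≈ -0.011606 m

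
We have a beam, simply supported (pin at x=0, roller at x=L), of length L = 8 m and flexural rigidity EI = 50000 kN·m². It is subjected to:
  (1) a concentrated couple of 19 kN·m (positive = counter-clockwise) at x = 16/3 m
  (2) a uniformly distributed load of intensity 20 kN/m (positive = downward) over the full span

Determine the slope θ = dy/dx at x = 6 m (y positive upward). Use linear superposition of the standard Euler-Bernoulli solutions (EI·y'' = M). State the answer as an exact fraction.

θ(6) = 2207/360000 rad

Load 1 — applied couple M₀=19 kN·m at a=16/3 m (b=L-a=8/3):
  θ_1 = (M₀x²/(2L)-M₀(x-a)+C₁)/EI  [x>a] with C₁=M₀(3b²-L²)/(6L)=-152/9 = (19·6²/(2·8)-19·(6-(16/3))+(-152/9))/50000 = 19/72000 rad
Load 2 — uniform load w=20 kN/m over full span:
  θ_2 = -w(L³-6Lx²+4x³)/(24EI) = -20·(8³-6·8·6²+4·6³)/(24·50000) = 11/1875 rad
Superposition: θ = Σ θ_i = 2207/360000 rad ≈ 0.006131 rad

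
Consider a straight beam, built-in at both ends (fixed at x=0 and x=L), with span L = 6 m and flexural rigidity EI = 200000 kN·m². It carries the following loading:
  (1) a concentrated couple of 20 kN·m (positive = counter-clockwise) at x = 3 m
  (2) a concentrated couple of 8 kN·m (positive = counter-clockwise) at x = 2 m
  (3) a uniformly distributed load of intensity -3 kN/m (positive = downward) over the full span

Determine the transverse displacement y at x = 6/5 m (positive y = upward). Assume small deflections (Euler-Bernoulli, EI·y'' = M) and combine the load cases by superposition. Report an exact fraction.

Load 1 — applied couple M₀=20 kN·m at a=3 m (b=L-a=3):
  y_1 = (R_Ax³/6 - M_Ax²/2)/EI  [x≤a] with R_A=5, M_A=5 = (5·(6/5)³/6 - 5·(6/5)²/2)/200000 = -27/2500000 m
Load 2 — applied couple M₀=8 kN·m at a=2 m (b=L-a=4):
  y_2 = (R_Ax³/6 - M_Ax²/2)/EI  [x≤a] with R_A=16/9, M_A=0 = ((16/9)·(6/5)³/6 - 0·(6/5)²/2)/200000 = 1/390625 m
Load 3 — uniform load w=-3 kN/m over full span:
  y_3 = -wx²(L-x)²/(24EI) = -(-3)·(6/5)²·(6-(6/5))²/(24·200000) = 81/3906250 m
Superposition: y = Σ y_i = 781/62500000 m ≈ 0.000012 m

y(6/5) = 781/62500000 m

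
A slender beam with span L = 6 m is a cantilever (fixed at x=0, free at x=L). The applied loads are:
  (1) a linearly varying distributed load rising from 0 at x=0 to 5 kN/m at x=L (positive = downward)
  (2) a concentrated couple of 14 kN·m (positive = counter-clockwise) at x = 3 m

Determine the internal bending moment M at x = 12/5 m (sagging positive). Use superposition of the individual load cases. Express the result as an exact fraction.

M(12/5) = -298/25 kN·m

Load 1 — triangular load w₀=5 kN/m (0→w₀ over full span):
  M_1 = w₀Lx/2 - w₀L²/3 - w₀x³/(6L) = 5·6·(12/5)/2 - 5·6²/3 - 5·(12/5)³/(6·6) = -648/25 kN·m
Load 2 — applied couple M₀=14 kN·m at a=3 m (b=L-a=3):
  M_2 = M₀  [x≤a] = 14 = 14 kN·m
Superposition: M = Σ M_i = -298/25 kN·m ≈ -11.920000 kN·m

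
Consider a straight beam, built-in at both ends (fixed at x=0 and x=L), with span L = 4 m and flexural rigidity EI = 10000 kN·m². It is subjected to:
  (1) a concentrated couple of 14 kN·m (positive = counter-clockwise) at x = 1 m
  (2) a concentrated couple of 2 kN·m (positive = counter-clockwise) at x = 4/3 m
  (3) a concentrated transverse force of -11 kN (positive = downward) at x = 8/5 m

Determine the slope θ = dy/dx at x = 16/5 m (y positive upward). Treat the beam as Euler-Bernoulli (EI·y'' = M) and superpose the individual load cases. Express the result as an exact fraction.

Load 1 — applied couple M₀=14 kN·m at a=1 m (b=L-a=3):
  θ_1 = (R_Ax²/2 - M_Ax - M₀(x-a))/EI  [x>a] with R_A=63/16, M_A=-21/8 = ((63/16)·(16/5)²/2 - (-21/8)·(16/5) - 14·((16/5)-1))/10000 = -7/31250 rad
Load 2 — applied couple M₀=2 kN·m at a=4/3 m (b=L-a=8/3):
  θ_2 = (R_Ax²/2 - M_Ax - M₀(x-a))/EI  [x>a] with R_A=2/3, M_A=0 = ((2/3)·(16/5)²/2 - 0·(16/5) - 2·((16/5)-(4/3)))/10000 = -1/31250 rad
Load 3 — point force P=-11 kN at a=8/5 m (b=L-a=12/5):
  θ_3 = Pa²(L-x)(2bL-(3b+a)(L-x))/(2L³EI)  [x>a] = (-11)·(8/5)²·(4-(16/5))·(2·(12/5)·4-(3·(12/5)+(8/5))·(4-(16/5)))/(2·4³·10000) = -418/1953125 rad
Superposition: θ = Σ θ_i = -918/1953125 rad ≈ -0.000470 rad

θ(16/5) = -918/1953125 rad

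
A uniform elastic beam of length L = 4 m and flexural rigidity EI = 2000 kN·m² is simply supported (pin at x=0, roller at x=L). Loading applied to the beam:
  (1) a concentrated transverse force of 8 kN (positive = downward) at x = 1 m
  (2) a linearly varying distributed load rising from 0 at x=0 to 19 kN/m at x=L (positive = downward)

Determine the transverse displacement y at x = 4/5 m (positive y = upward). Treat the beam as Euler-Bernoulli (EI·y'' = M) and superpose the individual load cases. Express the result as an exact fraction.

y(4/5) = -268777/23437500 m

Load 1 — point force P=8 kN at a=1 m (b=L-a=3):
  y_1 = -Pbx(L²-b²-x²)/(6LEI)  [x≤a] = -8·3·(4/5)·(4²-3²-(4/5)²)/(6·4·2000) = -159/62500 m
Load 2 — triangular load w₀=19 kN/m (0→w₀ over full span):
  y_2 = -w₀x(7L⁴-10L²x²+3x⁴)/(360LEI) = -19·(4/5)·(7·4⁴-10·4²·(4/5)²+3·(4/5)⁴)/(360·4·2000) = -52288/5859375 m
Superposition: y = Σ y_i = -268777/23437500 m ≈ -0.011468 m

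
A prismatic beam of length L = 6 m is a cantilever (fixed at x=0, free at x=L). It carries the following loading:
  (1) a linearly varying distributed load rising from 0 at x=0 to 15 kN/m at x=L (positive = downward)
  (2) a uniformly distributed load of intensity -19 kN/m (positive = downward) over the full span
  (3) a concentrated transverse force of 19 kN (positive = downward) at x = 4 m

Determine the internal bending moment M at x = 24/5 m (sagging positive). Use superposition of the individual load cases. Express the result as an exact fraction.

Load 1 — triangular load w₀=15 kN/m (0→w₀ over full span):
  M_1 = w₀Lx/2 - w₀L²/3 - w₀x³/(6L) = 15·6·(24/5)/2 - 15·6²/3 - 15·(24/5)³/(6·6) = -252/25 kN·m
Load 2 — uniform load w=-19 kN/m over full span:
  M_2 = -w(L-x)²/2 = -(-19)·(6-(24/5))²/2 = 342/25 kN·m
Load 3 — point force P=19 kN at a=4 m (b=L-a=2):
  M_3 = 0  [x>a] = 0 kN·m
Superposition: M = Σ M_i = 18/5 kN·m ≈ 3.600000 kN·m

M(24/5) = 18/5 kN·m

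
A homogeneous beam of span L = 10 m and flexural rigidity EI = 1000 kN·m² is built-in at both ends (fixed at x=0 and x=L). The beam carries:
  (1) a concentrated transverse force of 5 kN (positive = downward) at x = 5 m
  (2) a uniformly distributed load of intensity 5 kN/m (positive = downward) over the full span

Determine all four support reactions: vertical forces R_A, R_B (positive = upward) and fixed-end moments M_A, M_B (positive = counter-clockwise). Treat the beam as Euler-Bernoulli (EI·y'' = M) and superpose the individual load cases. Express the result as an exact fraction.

R_A = 55/2 kN, M_A = 575/12 kN·m, R_B = 55/2 kN, M_B = -575/12 kN·m

Load 1 — point force P=5 kN at a=5 m (b=L-a=5):
  R_A = Pb²(3a+b)/L³ = 5·5²·(3·5+5)/10³ = 5/2 kN
  M_A = Pab²/L² = 5·5·5²/10² = 25/4 kN·m
  R_B = Pa²(a+3b)/L³ = 5·5²·(5+3·5)/10³ = 5/2 kN
  M_B = -Pa²b/L² = -5·5²·5/10² = -25/4 kN·m
Load 2 — uniform load w=5 kN/m over full span:
  R_A = wL/2 = 5·10/2 = 25 kN
  M_A = wL²/12 = 5·10²/12 = 125/3 kN·m
  R_B = wL/2 = 5·10/2 = 25 kN
  M_B = -wL²/12 = -5·10²/12 = -125/3 kN·m
Superposition: R_A = 55/2 kN, M_A = 575/12 kN·m, R_B = 55/2 kN, M_B = -575/12 kN·m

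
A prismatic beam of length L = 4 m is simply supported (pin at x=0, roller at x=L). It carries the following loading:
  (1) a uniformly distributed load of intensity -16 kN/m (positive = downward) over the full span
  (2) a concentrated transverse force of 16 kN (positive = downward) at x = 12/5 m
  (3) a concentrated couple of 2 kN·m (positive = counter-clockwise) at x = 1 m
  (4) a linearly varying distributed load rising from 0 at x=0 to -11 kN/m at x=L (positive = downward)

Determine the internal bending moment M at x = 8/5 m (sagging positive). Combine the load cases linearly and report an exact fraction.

Load 1 — uniform load w=-16 kN/m over full span:
  M_1 = wx(L-x)/2 = (-16)·(8/5)·(4-(8/5))/2 = -768/25 kN·m
Load 2 — point force P=16 kN at a=12/5 m (b=L-a=8/5):
  M_2 = Pbx/L  [x≤a] = 16·(8/5)·(8/5)/4 = 256/25 kN·m
Load 3 — applied couple M₀=2 kN·m at a=1 m (b=L-a=3):
  M_3 = M₀x/L - M₀  [x>a] = 2·(8/5)/4 - 2 = -6/5 kN·m
Load 4 — triangular load w₀=-11 kN/m (0→w₀ over full span):
  M_4 = w₀Lx/6 - w₀x³/(6L) = (-11)·4·(8/5)/6 - (-11)·(8/5)³/(6·4) = -1232/125 kN·m
Superposition: M = Σ M_i = -3942/125 kN·m ≈ -31.536000 kN·m

M(8/5) = -3942/125 kN·m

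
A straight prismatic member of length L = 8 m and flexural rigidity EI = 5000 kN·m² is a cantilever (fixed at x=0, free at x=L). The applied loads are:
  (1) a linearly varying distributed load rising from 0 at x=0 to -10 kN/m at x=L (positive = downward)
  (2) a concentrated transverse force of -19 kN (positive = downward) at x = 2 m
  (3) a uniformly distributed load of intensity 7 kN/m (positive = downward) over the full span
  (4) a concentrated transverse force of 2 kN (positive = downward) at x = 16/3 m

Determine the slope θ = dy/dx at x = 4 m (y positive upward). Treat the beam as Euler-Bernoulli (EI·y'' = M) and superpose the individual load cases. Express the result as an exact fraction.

Load 1 — triangular load w₀=-10 kN/m (0→w₀ over full span):
  θ_1 = (w₀Lx²/4-w₀L²x/3-w₀x⁴/(24L))/EI = ((-10)·8·4²/4-(-10)·8²·4/3-(-10)·4⁴/(24·8))/5000 = 41/375 rad
Load 2 — point force P=-19 kN at a=2 m (b=L-a=6):
  θ_2 = -Pa²/(2EI)  [x>a] = -(-19)·2²/(2·5000) = 19/2500 rad
Load 3 — uniform load w=7 kN/m over full span:
  θ_3 = -wx(x²-3Lx+3L²)/(6EI) = -7·4·(4²-3·8·4+3·8²)/(6·5000) = -196/1875 rad
Load 4 — point force P=2 kN at a=16/3 m (b=L-a=8/3):
  θ_4 = -Px(2a-x)/(2EI)  [x≤a] = -2·4·(2·(16/3)-4)/(2·5000) = -2/375 rad
Superposition: θ = Σ θ_i = 53/7500 rad ≈ 0.007067 rad

θ(4) = 53/7500 rad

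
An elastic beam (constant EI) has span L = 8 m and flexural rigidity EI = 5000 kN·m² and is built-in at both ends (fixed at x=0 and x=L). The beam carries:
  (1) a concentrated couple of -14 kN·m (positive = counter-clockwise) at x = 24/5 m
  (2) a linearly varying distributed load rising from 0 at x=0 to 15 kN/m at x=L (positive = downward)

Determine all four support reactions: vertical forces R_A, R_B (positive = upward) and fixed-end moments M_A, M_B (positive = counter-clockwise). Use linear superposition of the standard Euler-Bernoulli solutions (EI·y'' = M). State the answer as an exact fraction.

Load 1 — applied couple M₀=-14 kN·m at a=24/5 m (b=L-a=16/5):
  R_A = 6M₀ab/L³ = 6·(-14)·(24/5)·(16/5)/8³ = -63/25 kN
  M_A = M₀b(2a-b)/L² = (-14)·(16/5)·(2·(24/5)-(16/5))/8² = -112/25 kN·m
  R_B = -6M₀ab/L³ = -6·(-14)·(24/5)·(16/5)/8³ = 63/25 kN
  M_B = M₀a(2b-a)/L² = (-14)·(24/5)·(2·(16/5)-(24/5))/8² = -42/25 kN·m
Load 2 — triangular load w₀=15 kN/m (0→w₀ over full span):
  R_A = 3w₀L/20 = 3·15·8/20 = 18 kN
  M_A = w₀L²/30 = 15·8²/30 = 32 kN·m
  R_B = 7w₀L/20 = 7·15·8/20 = 42 kN
  M_B = -w₀L²/20 = -15·8²/20 = -48 kN·m
Superposition: R_A = 387/25 kN, M_A = 688/25 kN·m, R_B = 1113/25 kN, M_B = -1242/25 kN·m

R_A = 387/25 kN, M_A = 688/25 kN·m, R_B = 1113/25 kN, M_B = -1242/25 kN·m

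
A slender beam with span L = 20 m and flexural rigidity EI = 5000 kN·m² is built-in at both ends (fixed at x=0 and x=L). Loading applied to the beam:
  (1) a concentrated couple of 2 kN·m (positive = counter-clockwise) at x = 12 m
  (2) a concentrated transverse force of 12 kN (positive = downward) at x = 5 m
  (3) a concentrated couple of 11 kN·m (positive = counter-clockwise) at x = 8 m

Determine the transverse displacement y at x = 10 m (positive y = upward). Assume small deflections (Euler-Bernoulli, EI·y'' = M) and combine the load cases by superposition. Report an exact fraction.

Load 1 — applied couple M₀=2 kN·m at a=12 m (b=L-a=8):
  y_1 = (R_Ax³/6 - M_Ax²/2)/EI  [x≤a] with R_A=18/125, M_A=16/25 = ((18/125)·10³/6 - (16/25)·10²/2)/5000 = -1/625 m
Load 2 — point force P=12 kN at a=5 m (b=L-a=15):
  y_2 = -Pa²(L-x)²(3bL-(3b+a)(L-x))/(6L³EI)  [x>a] = -12·5²·(20-10)²·(3·15·20-(3·15+5)·(20-10))/(6·20³·5000) = -1/20 m
Load 3 — applied couple M₀=11 kN·m at a=8 m (b=L-a=12):
  y_3 = (R_Ax³/6 - M_Ax²/2 - M₀(x-a)²/2)/EI  [x>a] with R_A=99/125, M_A=33/25 = ((99/125)·10³/6 - (33/25)·10²/2 - 11·(10-8)²/2)/5000 = 11/1250 m
Superposition: y = Σ y_i = -107/2500 m ≈ -0.042800 m

y(10) = -107/2500 m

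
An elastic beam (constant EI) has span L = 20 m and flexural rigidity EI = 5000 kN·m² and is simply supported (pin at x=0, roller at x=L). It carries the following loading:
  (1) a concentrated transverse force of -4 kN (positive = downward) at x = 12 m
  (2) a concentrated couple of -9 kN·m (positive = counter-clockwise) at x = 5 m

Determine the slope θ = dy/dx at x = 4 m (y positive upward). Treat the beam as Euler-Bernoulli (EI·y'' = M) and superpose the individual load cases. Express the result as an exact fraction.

Load 1 — point force P=-4 kN at a=12 m (b=L-a=8):
  θ_1 = -Pb(L²-b²-3x²)/(6LEI)  [x≤a] = -(-4)·8·(20²-8²-3·4²)/(6·20·5000) = 48/3125 rad
Load 2 — applied couple M₀=-9 kN·m at a=5 m (b=L-a=15):
  θ_2 = (M₀x²/(2L)+C₁)/EI  [x≤a] with C₁=M₀(3b²-L²)/(6L)=-165/8 = ((-9)·4²/(2·20)+(-165/8))/5000 = -969/200000 rad
Superposition: θ = Σ θ_i = 2103/200000 rad ≈ 0.010515 rad

θ(4) = 2103/200000 rad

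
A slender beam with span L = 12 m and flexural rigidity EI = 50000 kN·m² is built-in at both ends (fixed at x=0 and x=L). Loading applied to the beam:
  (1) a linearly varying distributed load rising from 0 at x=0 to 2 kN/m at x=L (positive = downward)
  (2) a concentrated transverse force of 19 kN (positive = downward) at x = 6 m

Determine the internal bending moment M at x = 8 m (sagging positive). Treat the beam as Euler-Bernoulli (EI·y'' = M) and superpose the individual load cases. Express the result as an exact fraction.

Load 1 — triangular load w₀=2 kN/m (0→w₀ over full span):
  M_1 = 3w₀Lx/20 - w₀L²/30 - w₀x³/(6L) = 3·2·12·8/20 - 2·12²/30 - 2·8³/(6·12) = 224/45 kN·m
Load 2 — point force P=19 kN at a=6 m (b=L-a=6):
  M_2 = Pa²(a+3b)(L-x)/L³ - Pa²b/L²  [x>a] = 19·6²·(6+3·6)·(12-8)/12³ - 19·6²·6/12² = 19/2 kN·m
Superposition: M = Σ M_i = 1303/90 kN·m ≈ 14.477778 kN·m

M(8) = 1303/90 kN·m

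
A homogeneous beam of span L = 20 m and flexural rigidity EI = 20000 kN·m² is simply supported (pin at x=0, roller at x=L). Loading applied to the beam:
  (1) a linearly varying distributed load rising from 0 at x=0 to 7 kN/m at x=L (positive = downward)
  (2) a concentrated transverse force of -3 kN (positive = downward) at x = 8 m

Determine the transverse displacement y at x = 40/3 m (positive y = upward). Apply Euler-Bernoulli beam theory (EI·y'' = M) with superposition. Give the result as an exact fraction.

y(40/3) = -139894/455625 m

Load 1 — triangular load w₀=7 kN/m (0→w₀ over full span):
  y_1 = -w₀x(7L⁴-10L²x²+3x⁴)/(360LEI) = -7·(40/3)·(7·20⁴-10·20²·(40/3)²+3·(40/3)⁴)/(360·20·20000) = -238/729 m
Load 2 — point force P=-3 kN at a=8 m (b=L-a=12):
  y_2 = -Pa(L-x)(2Lx-a²-x²)/(6LEI)  [x>a] = -(-3)·8·(20-(40/3))·(2·20·(40/3)-8²-(40/3)²)/(6·20·20000) = 328/16875 m
Superposition: y = Σ y_i = -139894/455625 m ≈ -0.307038 m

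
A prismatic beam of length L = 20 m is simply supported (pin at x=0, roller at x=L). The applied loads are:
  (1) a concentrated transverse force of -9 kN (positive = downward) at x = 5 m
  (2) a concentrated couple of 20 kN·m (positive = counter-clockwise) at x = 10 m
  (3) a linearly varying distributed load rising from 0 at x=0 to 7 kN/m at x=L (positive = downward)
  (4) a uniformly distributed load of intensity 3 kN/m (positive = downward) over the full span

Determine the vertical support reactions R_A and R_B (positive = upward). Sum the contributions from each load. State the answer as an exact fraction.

Load 1 — point force P=-9 kN at a=5 m (b=L-a=15):
  R_A = Pb/L = (-9)·15/20 = -27/4 kN
  R_B = Pa/L = (-9)·5/20 = -9/4 kN
Load 2 — applied couple M₀=20 kN·m at a=10 m (b=L-a=10):
  R_A = M₀/L = 20/20 = 1 kN
  R_B = -M₀/L = -20/20 = -1 kN
Load 3 — triangular load w₀=7 kN/m (0→w₀ over full span):
  R_A = w₀L/6 = 7·20/6 = 70/3 kN
  R_B = w₀L/3 = 7·20/3 = 140/3 kN
Load 4 — uniform load w=3 kN/m over full span:
  R_A = wL/2 = 3·20/2 = 30 kN
  R_B = wL/2 = 3·20/2 = 30 kN
Superposition: R_A = 571/12 kN, R_B = 881/12 kN

R_A = 571/12 kN, R_B = 881/12 kN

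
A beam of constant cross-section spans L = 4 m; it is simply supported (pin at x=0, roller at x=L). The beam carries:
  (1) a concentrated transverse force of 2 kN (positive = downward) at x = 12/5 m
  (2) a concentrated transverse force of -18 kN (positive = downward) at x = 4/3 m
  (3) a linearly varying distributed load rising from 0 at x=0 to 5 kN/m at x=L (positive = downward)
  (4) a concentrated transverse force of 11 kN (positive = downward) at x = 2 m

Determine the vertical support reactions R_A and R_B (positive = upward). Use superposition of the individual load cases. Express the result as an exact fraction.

Load 1 — point force P=2 kN at a=12/5 m (b=L-a=8/5):
  R_A = Pb/L = 2·(8/5)/4 = 4/5 kN
  R_B = Pa/L = 2·(12/5)/4 = 6/5 kN
Load 2 — point force P=-18 kN at a=4/3 m (b=L-a=8/3):
  R_A = Pb/L = (-18)·(8/3)/4 = -12 kN
  R_B = Pa/L = (-18)·(4/3)/4 = -6 kN
Load 3 — triangular load w₀=5 kN/m (0→w₀ over full span):
  R_A = w₀L/6 = 5·4/6 = 10/3 kN
  R_B = w₀L/3 = 5·4/3 = 20/3 kN
Load 4 — point force P=11 kN at a=2 m (b=L-a=2):
  R_A = Pb/L = 11·2/4 = 11/2 kN
  R_B = Pa/L = 11·2/4 = 11/2 kN
Superposition: R_A = -71/30 kN, R_B = 221/30 kN

R_A = -71/30 kN, R_B = 221/30 kN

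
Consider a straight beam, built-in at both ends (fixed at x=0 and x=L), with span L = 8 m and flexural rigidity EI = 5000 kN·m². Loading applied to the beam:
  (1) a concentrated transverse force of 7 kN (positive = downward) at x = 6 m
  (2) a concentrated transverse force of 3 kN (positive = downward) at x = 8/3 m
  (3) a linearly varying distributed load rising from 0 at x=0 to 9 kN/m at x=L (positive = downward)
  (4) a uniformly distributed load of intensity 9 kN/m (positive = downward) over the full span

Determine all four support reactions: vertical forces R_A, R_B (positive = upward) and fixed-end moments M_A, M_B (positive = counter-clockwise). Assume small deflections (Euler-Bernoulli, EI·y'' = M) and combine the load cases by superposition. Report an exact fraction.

R_A = 72167/1440 kN, M_A = 26417/360 kN·m, R_B = 97753/1440 kN, M_B = -31123/360 kN·m

Load 1 — point force P=7 kN at a=6 m (b=L-a=2):
  R_A = Pb²(3a+b)/L³ = 7·2²·(3·6+2)/8³ = 35/32 kN
  M_A = Pab²/L² = 7·6·2²/8² = 21/8 kN·m
  R_B = Pa²(a+3b)/L³ = 7·6²·(6+3·2)/8³ = 189/32 kN
  M_B = -Pa²b/L² = -7·6²·2/8² = -63/8 kN·m
Load 2 — point force P=3 kN at a=8/3 m (b=L-a=16/3):
  R_A = Pb²(3a+b)/L³ = 3·(16/3)²·(3·(8/3)+(16/3))/8³ = 20/9 kN
  M_A = Pab²/L² = 3·(8/3)·(16/3)²/8² = 32/9 kN·m
  R_B = Pa²(a+3b)/L³ = 3·(8/3)²·((8/3)+3·(16/3))/8³ = 7/9 kN
  M_B = -Pa²b/L² = -3·(8/3)²·(16/3)/8² = -16/9 kN·m
Load 3 — triangular load w₀=9 kN/m (0→w₀ over full span):
  R_A = 3w₀L/20 = 3·9·8/20 = 54/5 kN
  M_A = w₀L²/30 = 9·8²/30 = 96/5 kN·m
  R_B = 7w₀L/20 = 7·9·8/20 = 126/5 kN
  M_B = -w₀L²/20 = -9·8²/20 = -144/5 kN·m
Load 4 — uniform load w=9 kN/m over full span:
  R_A = wL/2 = 9·8/2 = 36 kN
  M_A = wL²/12 = 9·8²/12 = 48 kN·m
  R_B = wL/2 = 9·8/2 = 36 kN
  M_B = -wL²/12 = -9·8²/12 = -48 kN·m
Superposition: R_A = 72167/1440 kN, M_A = 26417/360 kN·m, R_B = 97753/1440 kN, M_B = -31123/360 kN·m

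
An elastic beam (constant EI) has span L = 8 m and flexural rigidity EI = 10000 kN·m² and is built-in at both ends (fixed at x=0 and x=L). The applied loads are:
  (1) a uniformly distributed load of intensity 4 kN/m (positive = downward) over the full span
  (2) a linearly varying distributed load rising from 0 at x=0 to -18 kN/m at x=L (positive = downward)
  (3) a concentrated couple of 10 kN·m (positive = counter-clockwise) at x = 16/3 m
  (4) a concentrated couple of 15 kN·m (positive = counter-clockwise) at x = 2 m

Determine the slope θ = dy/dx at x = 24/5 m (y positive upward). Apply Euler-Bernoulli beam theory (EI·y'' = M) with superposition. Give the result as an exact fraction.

Load 1 — uniform load w=4 kN/m over full span:
  θ_1 = -wx(L-x)(L-2x)/(12EI) = -4·(24/5)·(8-(24/5))·(8-2·(24/5))/(12·10000) = 64/78125 rad
Load 2 — triangular load w₀=-18 kN/m (0→w₀ over full span):
  θ_2 = -w₀(2x(L-x)(L-2x)(x+2L)+x²(L-x)²)/(120LEI) = -(-18)·(2·(24/5)·(8-(24/5))·(8-2·(24/5))·((24/5)+2·8)+(24/5)²·(8-(24/5))²)/(120·8·10000) = -576/390625 rad
Load 3 — applied couple M₀=10 kN·m at a=16/3 m (b=L-a=8/3):
  θ_3 = (R_Ax²/2 - M_Ax)/EI  [x≤a] with R_A=5/3, M_A=10/3 = ((5/3)·(24/5)²/2 - (10/3)·(24/5))/10000 = 1/3125 rad
Load 4 — applied couple M₀=15 kN·m at a=2 m (b=L-a=6):
  θ_4 = (R_Ax²/2 - M_Ax - M₀(x-a))/EI  [x>a] with R_A=135/64, M_A=-45/16 = ((135/64)·(24/5)²/2 - (-45/16)·(24/5) - 15·((24/5)-2))/10000 = -21/50000 rad
Superposition: θ = Σ θ_i = -4721/6250000 rad ≈ -0.000755 rad

θ(24/5) = -4721/6250000 rad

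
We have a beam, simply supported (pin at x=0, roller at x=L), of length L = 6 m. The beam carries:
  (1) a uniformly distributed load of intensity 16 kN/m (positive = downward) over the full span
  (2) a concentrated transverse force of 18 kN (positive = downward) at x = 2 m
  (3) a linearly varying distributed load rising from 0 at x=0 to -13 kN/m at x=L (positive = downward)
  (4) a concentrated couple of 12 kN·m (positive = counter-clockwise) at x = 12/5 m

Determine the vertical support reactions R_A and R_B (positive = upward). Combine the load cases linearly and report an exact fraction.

Load 1 — uniform load w=16 kN/m over full span:
  R_A = wL/2 = 16·6/2 = 48 kN
  R_B = wL/2 = 16·6/2 = 48 kN
Load 2 — point force P=18 kN at a=2 m (b=L-a=4):
  R_A = Pb/L = 18·4/6 = 12 kN
  R_B = Pa/L = 18·2/6 = 6 kN
Load 3 — triangular load w₀=-13 kN/m (0→w₀ over full span):
  R_A = w₀L/6 = (-13)·6/6 = -13 kN
  R_B = w₀L/3 = (-13)·6/3 = -26 kN
Load 4 — applied couple M₀=12 kN·m at a=12/5 m (b=L-a=18/5):
  R_A = M₀/L = 12/6 = 2 kN
  R_B = -M₀/L = -12/6 = -2 kN
Superposition: R_A = 49 kN, R_B = 26 kN

R_A = 49 kN, R_B = 26 kN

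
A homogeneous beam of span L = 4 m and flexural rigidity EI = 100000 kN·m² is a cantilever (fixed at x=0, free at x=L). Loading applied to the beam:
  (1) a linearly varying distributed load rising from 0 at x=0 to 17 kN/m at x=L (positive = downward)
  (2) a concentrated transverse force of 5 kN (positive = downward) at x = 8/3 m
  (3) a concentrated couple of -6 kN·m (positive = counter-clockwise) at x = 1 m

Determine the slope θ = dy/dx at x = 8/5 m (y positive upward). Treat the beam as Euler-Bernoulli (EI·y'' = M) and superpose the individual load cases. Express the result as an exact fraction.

Load 1 — triangular load w₀=17 kN/m (0→w₀ over full span):
  θ_1 = (w₀Lx²/4-w₀L²x/3-w₀x⁴/(24L))/EI = (17·4·(8/5)²/4-17·4²·(8/5)/3-17·(8/5)⁴/(24·4))/100000 = -2006/1953125 rad
Load 2 — point force P=5 kN at a=8/3 m (b=L-a=4/3):
  θ_2 = -Px(2a-x)/(2EI)  [x≤a] = -5·(8/5)·(2·(8/3)-(8/5))/(2·100000) = -7/46875 rad
Load 3 — applied couple M₀=-6 kN·m at a=1 m (b=L-a=3):
  θ_3 = M₀a/EI  [x>a] = (-6)·1/100000 = -3/50000 rad
Superposition: θ = Σ θ_i = -115913/93750000 rad ≈ -0.001236 rad

θ(8/5) = -115913/93750000 rad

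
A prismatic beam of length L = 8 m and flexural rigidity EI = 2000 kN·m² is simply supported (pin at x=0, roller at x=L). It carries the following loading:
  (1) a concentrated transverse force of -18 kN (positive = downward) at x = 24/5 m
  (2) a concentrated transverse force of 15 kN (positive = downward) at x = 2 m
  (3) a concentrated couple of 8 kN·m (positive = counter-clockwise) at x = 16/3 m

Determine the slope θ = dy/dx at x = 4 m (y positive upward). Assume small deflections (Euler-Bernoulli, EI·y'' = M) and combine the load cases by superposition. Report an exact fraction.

Load 1 — point force P=-18 kN at a=24/5 m (b=L-a=16/5):
  θ_1 = -Pb(L²-b²-3x²)/(6LEI)  [x≤a] = -(-18)·(16/5)·(8²-(16/5)²-3·4²)/(6·8·2000) = 54/15625 rad
Load 2 — point force P=15 kN at a=2 m (b=L-a=6):
  θ_2 = -Pa(2L²-6Lx+3x²+a²)/(6LEI)  [x>a] = -15·2·(2·8²-6·8·4+3·4²+2²)/(6·8·2000) = 3/800 rad
Load 3 — applied couple M₀=8 kN·m at a=16/3 m (b=L-a=8/3):
  θ_3 = (M₀x²/(2L)+C₁)/EI  [x≤a] with C₁=M₀(3b²-L²)/(6L)=-64/9 = (8·4²/(2·8)+(-64/9))/2000 = 1/2250 rad
Superposition: θ = Σ θ_i = 34427/4500000 rad ≈ 0.007650 rad

θ(4) = 34427/4500000 rad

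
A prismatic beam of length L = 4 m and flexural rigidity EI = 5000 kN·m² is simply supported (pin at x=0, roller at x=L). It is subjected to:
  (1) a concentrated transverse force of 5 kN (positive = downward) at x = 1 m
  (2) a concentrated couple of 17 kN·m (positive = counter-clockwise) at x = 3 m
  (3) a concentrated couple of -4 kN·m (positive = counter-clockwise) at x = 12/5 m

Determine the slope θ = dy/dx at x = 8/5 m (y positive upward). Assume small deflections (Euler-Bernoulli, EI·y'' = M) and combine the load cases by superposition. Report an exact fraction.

Load 1 — point force P=5 kN at a=1 m (b=L-a=3):
  θ_1 = -Pa(2L²-6Lx+3x²+a²)/(6LEI)  [x>a] = -5·1·(2·4²-6·4·(8/5)+3·(8/5)²+1²)/(6·4·5000) = -19/200000 rad
Load 2 — applied couple M₀=17 kN·m at a=3 m (b=L-a=1):
  θ_2 = (M₀x²/(2L)+C₁)/EI  [x≤a] with C₁=M₀(3b²-L²)/(6L)=-221/24 = (17·(8/5)²/(2·4)+(-221/24))/5000 = -2261/3000000 rad
Load 3 — applied couple M₀=-4 kN·m at a=12/5 m (b=L-a=8/5):
  θ_3 = (M₀x²/(2L)+C₁)/EI  [x≤a] with C₁=M₀(3b²-L²)/(6L)=104/75 = ((-4)·(8/5)²/(2·4)+(104/75))/5000 = 1/46875 rad
Superposition: θ = Σ θ_i = -1241/1500000 rad ≈ -0.000827 rad

θ(8/5) = -1241/1500000 rad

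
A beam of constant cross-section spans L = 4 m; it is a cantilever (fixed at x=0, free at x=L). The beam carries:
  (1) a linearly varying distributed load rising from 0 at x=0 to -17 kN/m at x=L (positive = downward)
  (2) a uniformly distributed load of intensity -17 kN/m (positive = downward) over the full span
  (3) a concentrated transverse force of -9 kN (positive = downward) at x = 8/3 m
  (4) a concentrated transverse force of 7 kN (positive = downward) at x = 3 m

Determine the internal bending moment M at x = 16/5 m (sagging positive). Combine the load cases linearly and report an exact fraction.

Load 1 — triangular load w₀=-17 kN/m (0→w₀ over full span):
  M_1 = w₀Lx/2 - w₀L²/3 - w₀x³/(6L) = (-17)·4·(16/5)/2 - (-17)·4²/3 - (-17)·(16/5)³/(6·4) = 1904/375 kN·m
Load 2 — uniform load w=-17 kN/m over full span:
  M_2 = -w(L-x)²/2 = -(-17)·(4-(16/5))²/2 = 136/25 kN·m
Load 3 — point force P=-9 kN at a=8/3 m (b=L-a=4/3):
  M_3 = 0  [x>a] = 0 kN·m
Load 4 — point force P=7 kN at a=3 m (b=L-a=1):
  M_4 = 0  [x>a] = 0 kN·m
Superposition: M = Σ M_i = 3944/375 kN·m ≈ 10.517333 kN·m

M(16/5) = 3944/375 kN·m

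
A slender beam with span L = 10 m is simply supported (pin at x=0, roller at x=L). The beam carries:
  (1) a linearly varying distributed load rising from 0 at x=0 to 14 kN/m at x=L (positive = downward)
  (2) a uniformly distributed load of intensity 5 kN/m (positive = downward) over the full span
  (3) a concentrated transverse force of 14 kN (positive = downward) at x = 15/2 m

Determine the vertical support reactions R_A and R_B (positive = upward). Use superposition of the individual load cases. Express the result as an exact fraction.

Load 1 — triangular load w₀=14 kN/m (0→w₀ over full span):
  R_A = w₀L/6 = 14·10/6 = 70/3 kN
  R_B = w₀L/3 = 14·10/3 = 140/3 kN
Load 2 — uniform load w=5 kN/m over full span:
  R_A = wL/2 = 5·10/2 = 25 kN
  R_B = wL/2 = 5·10/2 = 25 kN
Load 3 — point force P=14 kN at a=15/2 m (b=L-a=5/2):
  R_A = Pb/L = 14·(5/2)/10 = 7/2 kN
  R_B = Pa/L = 14·(15/2)/10 = 21/2 kN
Superposition: R_A = 311/6 kN, R_B = 493/6 kN

R_A = 311/6 kN, R_B = 493/6 kN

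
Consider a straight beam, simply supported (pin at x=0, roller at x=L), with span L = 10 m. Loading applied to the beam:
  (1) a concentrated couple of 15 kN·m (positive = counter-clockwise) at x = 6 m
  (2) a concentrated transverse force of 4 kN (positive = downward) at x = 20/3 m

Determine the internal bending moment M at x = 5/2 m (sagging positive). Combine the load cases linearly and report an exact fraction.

M(5/2) = 85/12 kN·m

Load 1 — applied couple M₀=15 kN·m at a=6 m (b=L-a=4):
  M_1 = M₀x/L  [x≤a] = 15·(5/2)/10 = 15/4 kN·m
Load 2 — point force P=4 kN at a=20/3 m (b=L-a=10/3):
  M_2 = Pbx/L  [x≤a] = 4·(10/3)·(5/2)/10 = 10/3 kN·m
Superposition: M = Σ M_i = 85/12 kN·m ≈ 7.083333 kN·m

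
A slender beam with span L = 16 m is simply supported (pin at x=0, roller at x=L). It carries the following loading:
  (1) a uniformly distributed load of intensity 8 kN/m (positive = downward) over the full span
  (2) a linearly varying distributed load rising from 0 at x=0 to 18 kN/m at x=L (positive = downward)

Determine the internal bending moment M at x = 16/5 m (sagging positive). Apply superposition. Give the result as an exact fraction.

M(16/5) = 38912/125 kN·m

Load 1 — uniform load w=8 kN/m over full span:
  M_1 = wx(L-x)/2 = 8·(16/5)·(16-(16/5))/2 = 4096/25 kN·m
Load 2 — triangular load w₀=18 kN/m (0→w₀ over full span):
  M_2 = w₀Lx/6 - w₀x³/(6L) = 18·16·(16/5)/6 - 18·(16/5)³/(6·16) = 18432/125 kN·m
Superposition: M = Σ M_i = 38912/125 kN·m ≈ 311.296000 kN·m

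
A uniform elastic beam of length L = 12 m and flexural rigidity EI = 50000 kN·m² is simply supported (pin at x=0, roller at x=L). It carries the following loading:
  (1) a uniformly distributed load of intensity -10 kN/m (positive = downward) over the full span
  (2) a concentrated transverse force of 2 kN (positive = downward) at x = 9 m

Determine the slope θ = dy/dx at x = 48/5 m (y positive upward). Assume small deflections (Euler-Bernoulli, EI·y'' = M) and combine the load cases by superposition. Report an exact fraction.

θ(48/5) = -55881/5000000 rad

Load 1 — uniform load w=-10 kN/m over full span:
  θ_1 = -w(L³-6Lx²+4x³)/(24EI) = -(-10)·(12³-6·12·(48/5)²+4·(48/5)³)/(24·50000) = -891/78125 rad
Load 2 — point force P=2 kN at a=9 m (b=L-a=3):
  θ_2 = -Pa(2L²-6Lx+3x²+a²)/(6LEI)  [x>a] = -2·9·(2·12²-6·12·(48/5)+3·(48/5)²+9²)/(6·12·50000) = 1143/5000000 rad
Superposition: θ = Σ θ_i = -55881/5000000 rad ≈ -0.011176 rad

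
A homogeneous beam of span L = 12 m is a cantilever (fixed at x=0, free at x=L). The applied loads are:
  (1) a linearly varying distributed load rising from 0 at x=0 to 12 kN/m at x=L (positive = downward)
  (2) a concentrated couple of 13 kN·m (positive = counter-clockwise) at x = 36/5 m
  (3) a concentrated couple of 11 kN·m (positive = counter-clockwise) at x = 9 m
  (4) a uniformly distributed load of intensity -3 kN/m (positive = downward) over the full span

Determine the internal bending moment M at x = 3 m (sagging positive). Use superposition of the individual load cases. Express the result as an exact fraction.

M(3) = -219 kN·m

Load 1 — triangular load w₀=12 kN/m (0→w₀ over full span):
  M_1 = w₀Lx/2 - w₀L²/3 - w₀x³/(6L) = 12·12·3/2 - 12·12²/3 - 12·3³/(6·12) = -729/2 kN·m
Load 2 — applied couple M₀=13 kN·m at a=36/5 m (b=L-a=24/5):
  M_2 = M₀  [x≤a] = 13 = 13 kN·m
Load 3 — applied couple M₀=11 kN·m at a=9 m (b=L-a=3):
  M_3 = M₀  [x≤a] = 11 = 11 kN·m
Load 4 — uniform load w=-3 kN/m over full span:
  M_4 = -w(L-x)²/2 = -(-3)·(12-3)²/2 = 243/2 kN·m
Superposition: M = Σ M_i = -219 kN·m ≈ -219.000000 kN·m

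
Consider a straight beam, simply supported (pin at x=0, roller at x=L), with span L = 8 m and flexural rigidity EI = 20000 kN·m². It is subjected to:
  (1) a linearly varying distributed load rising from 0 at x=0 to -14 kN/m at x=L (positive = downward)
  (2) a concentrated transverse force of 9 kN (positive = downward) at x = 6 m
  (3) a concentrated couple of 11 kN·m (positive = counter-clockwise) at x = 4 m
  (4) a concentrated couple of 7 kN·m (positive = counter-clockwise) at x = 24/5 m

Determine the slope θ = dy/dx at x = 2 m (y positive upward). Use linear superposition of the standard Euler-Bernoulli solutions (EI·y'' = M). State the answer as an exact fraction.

θ(2) = 4567/1125000 rad

Load 1 — triangular load w₀=-14 kN/m (0→w₀ over full span):
  θ_1 = -w₀(7L⁴-30L²x²+15x⁴)/(360LEI) = -(-14)·(7·8⁴-30·8²·2²+15·2⁴)/(360·8·20000) = 9289/1800000 rad
Load 2 — point force P=9 kN at a=6 m (b=L-a=2):
  θ_2 = -Pb(L²-b²-3x²)/(6LEI)  [x≤a] = -9·2·(8²-2²-3·2²)/(6·8·20000) = -9/10000 rad
Load 3 — applied couple M₀=11 kN·m at a=4 m (b=L-a=4):
  θ_3 = (M₀x²/(2L)+C₁)/EI  [x≤a] with C₁=M₀(3b²-L²)/(6L)=-11/3 = (11·2²/(2·8)+(-11/3))/20000 = -11/240000 rad
Load 4 — applied couple M₀=7 kN·m at a=24/5 m (b=L-a=16/5):
  θ_4 = (M₀x²/(2L)+C₁)/EI  [x≤a] with C₁=M₀(3b²-L²)/(6L)=-364/75 = (7·2²/(2·8)+(-364/75))/20000 = -931/6000000 rad
Superposition: θ = Σ θ_i = 4567/1125000 rad ≈ 0.004060 rad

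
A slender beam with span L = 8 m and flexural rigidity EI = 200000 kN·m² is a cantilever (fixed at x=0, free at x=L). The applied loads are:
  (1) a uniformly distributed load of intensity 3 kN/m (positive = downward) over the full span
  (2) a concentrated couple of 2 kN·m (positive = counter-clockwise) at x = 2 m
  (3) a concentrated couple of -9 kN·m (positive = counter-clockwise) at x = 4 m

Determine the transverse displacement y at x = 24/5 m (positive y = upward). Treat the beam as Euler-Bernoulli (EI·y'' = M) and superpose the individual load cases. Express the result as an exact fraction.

Load 1 — uniform load w=3 kN/m over full span:
  y_1 = -wx²(x²-4Lx+6L²)/(24EI) = -3·(24/5)²·((24/5)²-4·8·(24/5)+6·8²)/(24·200000) = -7128/1953125 m
Load 2 — applied couple M₀=2 kN·m at a=2 m (b=L-a=6):
  y_2 = M₀a(2x-a)/(2EI)  [x>a] = 2·2·(2·(24/5)-2)/(2·200000) = 19/250000 m
Load 3 — applied couple M₀=-9 kN·m at a=4 m (b=L-a=4):
  y_3 = M₀a(2x-a)/(2EI)  [x>a] = (-9)·4·(2·(24/5)-4)/(2·200000) = -63/125000 m
Superposition: y = Σ y_i = -127423/31250000 m ≈ -0.004078 m

y(24/5) = -127423/31250000 m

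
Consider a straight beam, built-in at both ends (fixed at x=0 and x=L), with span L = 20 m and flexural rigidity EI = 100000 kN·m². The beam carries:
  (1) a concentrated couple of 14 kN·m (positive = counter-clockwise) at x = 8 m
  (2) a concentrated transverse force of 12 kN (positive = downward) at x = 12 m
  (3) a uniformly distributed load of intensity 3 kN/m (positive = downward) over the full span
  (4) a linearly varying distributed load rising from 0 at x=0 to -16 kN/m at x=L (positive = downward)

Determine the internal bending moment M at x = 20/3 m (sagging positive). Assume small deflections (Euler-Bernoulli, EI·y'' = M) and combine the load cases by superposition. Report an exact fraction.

Load 1 — applied couple M₀=14 kN·m at a=8 m (b=L-a=12):
  M_1 = R_Ax - M_A  [x≤a] with R_A=126/125, M_A=42/25 = (126/125)·(20/3) - (42/25) = 126/25 kN·m
Load 2 — point force P=12 kN at a=12 m (b=L-a=8):
  M_2 = Pb²(3a+b)x/L³ - Pab²/L²  [x≤a] = 12·8²·(3·12+8)·(20/3)/20³ - 12·12·8²/20² = 128/25 kN·m
Load 3 — uniform load w=3 kN/m over full span:
  M_3 = wLx/2 - wL²/12 - wx²/2 = 3·20·(20/3)/2 - 3·20²/12 - 3·(20/3)²/2 = 100/3 kN·m
Load 4 — triangular load w₀=-16 kN/m (0→w₀ over full span):
  M_4 = 3w₀Lx/20 - w₀L²/30 - w₀x³/(6L) = 3·(-16)·20·(20/3)/20 - (-16)·20²/30 - (-16)·(20/3)³/(6·20) = -5440/81 kN·m
Superposition: M = Σ M_i = -47926/2025 kN·m ≈ -23.667160 kN·m

M(20/3) = -47926/2025 kN·m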